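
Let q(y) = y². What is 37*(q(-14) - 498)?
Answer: -11174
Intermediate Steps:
37*(q(-14) - 498) = 37*((-14)² - 498) = 37*(196 - 498) = 37*(-302) = -11174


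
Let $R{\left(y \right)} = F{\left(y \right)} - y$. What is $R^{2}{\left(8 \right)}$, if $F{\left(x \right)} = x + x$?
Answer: $64$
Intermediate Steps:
$F{\left(x \right)} = 2 x$
$R{\left(y \right)} = y$ ($R{\left(y \right)} = 2 y - y = y$)
$R^{2}{\left(8 \right)} = 8^{2} = 64$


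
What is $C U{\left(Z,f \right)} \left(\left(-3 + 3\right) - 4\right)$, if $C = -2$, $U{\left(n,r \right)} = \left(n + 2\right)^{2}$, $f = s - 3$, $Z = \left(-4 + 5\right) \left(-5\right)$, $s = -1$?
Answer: $72$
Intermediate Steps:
$Z = -5$ ($Z = 1 \left(-5\right) = -5$)
$f = -4$ ($f = -1 - 3 = -4$)
$U{\left(n,r \right)} = \left(2 + n\right)^{2}$
$C U{\left(Z,f \right)} \left(\left(-3 + 3\right) - 4\right) = - 2 \left(2 - 5\right)^{2} \left(\left(-3 + 3\right) - 4\right) = - 2 \left(-3\right)^{2} \left(0 - 4\right) = \left(-2\right) 9 \left(-4\right) = \left(-18\right) \left(-4\right) = 72$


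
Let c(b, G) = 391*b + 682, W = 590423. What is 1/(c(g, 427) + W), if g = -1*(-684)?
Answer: 1/858549 ≈ 1.1648e-6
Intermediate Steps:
g = 684
c(b, G) = 682 + 391*b
1/(c(g, 427) + W) = 1/((682 + 391*684) + 590423) = 1/((682 + 267444) + 590423) = 1/(268126 + 590423) = 1/858549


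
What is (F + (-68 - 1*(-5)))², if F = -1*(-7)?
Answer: 3136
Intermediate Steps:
F = 7
(F + (-68 - 1*(-5)))² = (7 + (-68 - 1*(-5)))² = (7 + (-68 + 5))² = (7 - 63)² = (-56)² = 3136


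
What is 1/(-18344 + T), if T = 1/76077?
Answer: -76077/1395556487 ≈ -5.4514e-5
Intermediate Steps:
T = 1/76077 ≈ 1.3145e-5
1/(-18344 + T) = 1/(-18344 + 1/76077) = 1/(-1395556487/76077) = -76077/1395556487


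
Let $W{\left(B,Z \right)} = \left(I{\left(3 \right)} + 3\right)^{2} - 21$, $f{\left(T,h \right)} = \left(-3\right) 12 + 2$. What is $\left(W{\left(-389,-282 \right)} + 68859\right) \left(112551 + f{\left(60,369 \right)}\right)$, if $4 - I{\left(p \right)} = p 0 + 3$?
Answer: $7747245518$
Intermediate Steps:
$I{\left(p \right)} = 1$ ($I{\left(p \right)} = 4 - \left(p 0 + 3\right) = 4 - \left(0 + 3\right) = 4 - 3 = 1$)
$f{\left(T,h \right)} = -34$ ($f{\left(T,h \right)} = -36 + 2 = -34$)
$W{\left(B,Z \right)} = -5$ ($W{\left(B,Z \right)} = \left(1 + 3\right)^{2} - 21 = 4^{2} - 21 = 16 - 21 = -5$)
$\left(W{\left(-389,-282 \right)} + 68859\right) \left(112551 + f{\left(60,369 \right)}\right) = \left(-5 + 68859\right) \left(112551 - 34\right) = 68854 \cdot 112517 = 7747245518$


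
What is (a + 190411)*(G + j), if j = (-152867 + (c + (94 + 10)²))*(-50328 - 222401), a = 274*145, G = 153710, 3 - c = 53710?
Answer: 12287006431418172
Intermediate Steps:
c = -53707 (c = 3 - 1*53710 = 3 - 53710 = -53707)
a = 39730
j = 53388883582 (j = (-152867 + (-53707 + (94 + 10)²))*(-50328 - 222401) = (-152867 + (-53707 + 104²))*(-272729) = (-152867 + (-53707 + 10816))*(-272729) = (-152867 - 42891)*(-272729) = -195758*(-272729) = 53388883582)
(a + 190411)*(G + j) = (39730 + 190411)*(153710 + 53388883582) = 230141*53389037292 = 12287006431418172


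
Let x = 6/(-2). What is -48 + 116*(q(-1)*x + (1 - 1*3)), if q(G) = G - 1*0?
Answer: 68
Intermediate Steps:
q(G) = G (q(G) = G + 0 = G)
x = -3 (x = 6*(-½) = -3)
-48 + 116*(q(-1)*x + (1 - 1*3)) = -48 + 116*(-1*(-3) + (1 - 1*3)) = -48 + 116*(3 + (1 - 3)) = -48 + 116*(3 - 2) = -48 + 116*1 = -48 + 116 = 68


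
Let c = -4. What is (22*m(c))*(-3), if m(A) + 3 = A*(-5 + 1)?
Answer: -858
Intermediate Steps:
m(A) = -3 - 4*A (m(A) = -3 + A*(-5 + 1) = -3 + A*(-4) = -3 - 4*A)
(22*m(c))*(-3) = (22*(-3 - 4*(-4)))*(-3) = (22*(-3 + 16))*(-3) = (22*13)*(-3) = 286*(-3) = -858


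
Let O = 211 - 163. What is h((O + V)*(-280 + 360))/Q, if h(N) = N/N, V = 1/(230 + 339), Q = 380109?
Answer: 1/380109 ≈ 2.6308e-6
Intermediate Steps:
V = 1/569 ≈ 0.0017575
O = 48
h(N) = 1
h((O + V)*(-280 + 360))/Q = 1/380109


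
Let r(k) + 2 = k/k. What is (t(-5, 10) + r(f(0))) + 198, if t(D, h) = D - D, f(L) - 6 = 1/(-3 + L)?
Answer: 197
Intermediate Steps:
f(L) = 6 + 1/(-3 + L)
r(k) = -1 (r(k) = -2 + k/k = -2 + 1 = -1)
t(D, h) = 0
(t(-5, 10) + r(f(0))) + 198 = (0 - 1) + 198 = -1 + 198 = 197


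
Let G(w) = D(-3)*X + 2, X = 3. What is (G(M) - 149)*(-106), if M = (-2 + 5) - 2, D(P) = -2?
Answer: 16218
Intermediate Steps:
M = 1 (M = 3 - 2 = 1)
G(w) = -4 (G(w) = -2*3 + 2 = -6 + 2 = -4)
(G(M) - 149)*(-106) = (-4 - 149)*(-106) = -153*(-106) = 16218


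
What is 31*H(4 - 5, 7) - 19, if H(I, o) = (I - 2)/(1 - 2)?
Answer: 74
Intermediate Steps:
H(I, o) = 2 - I (H(I, o) = (-2 + I)/(-1) = (-2 + I)*(-1) = 2 - I)
31*H(4 - 5, 7) - 19 = 31*(2 - (4 - 5)) - 19 = 31*(2 - 1*(-1)) - 19 = 31*(2 + 1) - 19 = 31*3 - 19 = 93 - 19 = 74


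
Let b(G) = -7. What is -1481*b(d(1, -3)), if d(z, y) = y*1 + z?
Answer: 10367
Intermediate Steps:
d(z, y) = y + z
-1481*b(d(1, -3)) = -1481*(-7) = 10367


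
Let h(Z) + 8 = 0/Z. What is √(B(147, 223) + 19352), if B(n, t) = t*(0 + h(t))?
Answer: 12*√122 ≈ 132.54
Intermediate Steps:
h(Z) = -8 (h(Z) = -8 + 0/Z = -8 + 0 = -8)
B(n, t) = -8*t (B(n, t) = t*(0 - 8) = t*(-8) = -8*t)
√(B(147, 223) + 19352) = √(-8*223 + 19352) = √(-1784 + 19352) = √17568 = 12*√122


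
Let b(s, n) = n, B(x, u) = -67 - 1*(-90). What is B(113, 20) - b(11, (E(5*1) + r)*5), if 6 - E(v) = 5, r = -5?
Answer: 43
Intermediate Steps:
E(v) = 1 (E(v) = 6 - 1*5 = 6 - 5 = 1)
B(x, u) = 23 (B(x, u) = -67 + 90 = 23)
B(113, 20) - b(11, (E(5*1) + r)*5) = 23 - (1 - 5)*5 = 23 - (-4)*5 = 23 - 1*(-20) = 23 + 20 = 43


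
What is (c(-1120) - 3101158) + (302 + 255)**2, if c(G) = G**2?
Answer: -1536509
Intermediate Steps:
(c(-1120) - 3101158) + (302 + 255)**2 = ((-1120)**2 - 3101158) + (302 + 255)**2 = (1254400 - 3101158) + 557**2 = -1846758 + 310249 = -1536509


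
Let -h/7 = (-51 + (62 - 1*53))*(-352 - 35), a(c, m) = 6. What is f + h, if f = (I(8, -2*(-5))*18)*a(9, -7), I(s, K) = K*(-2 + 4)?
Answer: -111618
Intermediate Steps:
I(s, K) = 2*K (I(s, K) = K*2 = 2*K)
f = 2160 (f = ((2*(-2*(-5)))*18)*6 = ((2*10)*18)*6 = (20*18)*6 = 360*6 = 2160)
h = -113778 (h = -7*(-51 + (62 - 1*53))*(-352 - 35) = -7*(-51 + (62 - 53))*(-387) = -7*(-51 + 9)*(-387) = -(-294)*(-387) = -7*16254 = -113778)
f + h = 2160 - 113778 = -111618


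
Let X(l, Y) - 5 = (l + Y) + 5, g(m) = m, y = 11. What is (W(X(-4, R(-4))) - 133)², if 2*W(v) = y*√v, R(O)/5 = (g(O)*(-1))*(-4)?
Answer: 30901/2 - 1463*I*√74 ≈ 15451.0 - 12585.0*I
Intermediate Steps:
R(O) = 20*O (R(O) = 5*((O*(-1))*(-4)) = 5*(-O*(-4)) = 5*(4*O) = 20*O)
X(l, Y) = 10 + Y + l (X(l, Y) = 5 + ((l + Y) + 5) = 5 + ((Y + l) + 5) = 5 + (5 + Y + l) = 10 + Y + l)
W(v) = 11*√v/2 (W(v) = (11*√v)/2 = 11*√v/2)
(W(X(-4, R(-4))) - 133)² = (11*√(10 + 20*(-4) - 4)/2 - 133)² = (11*√(10 - 80 - 4)/2 - 133)² = (11*√(-74)/2 - 133)² = (11*(I*√74)/2 - 133)² = (11*I*√74/2 - 133)² = (-133 + 11*I*√74/2)²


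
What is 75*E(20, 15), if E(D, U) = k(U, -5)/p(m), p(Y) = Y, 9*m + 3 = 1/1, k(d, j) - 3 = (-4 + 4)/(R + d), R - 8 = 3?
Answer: -2025/2 ≈ -1012.5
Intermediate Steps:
R = 11 (R = 8 + 3 = 11)
k(d, j) = 3 (k(d, j) = 3 + (-4 + 4)/(11 + d) = 3 + 0/(11 + d) = 3 + 0 = 3)
m = -2/9 (m = -1/3 + (1/1)/9 = -1/3 + (1*1)/9 = -1/3 + (1/9)*1 = -1/3 + 1/9 = -2/9 ≈ -0.22222)
E(D, U) = -27/2 (E(D, U) = 3/(-2/9) = 3*(-9/2) = -27/2)
75*E(20, 15) = 75*(-27/2) = -2025/2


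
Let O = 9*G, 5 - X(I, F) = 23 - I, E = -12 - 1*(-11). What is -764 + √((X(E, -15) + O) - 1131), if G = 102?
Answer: -764 + 2*I*√58 ≈ -764.0 + 15.232*I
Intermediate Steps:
E = -1 (E = -12 + 11 = -1)
X(I, F) = -18 + I (X(I, F) = 5 - (23 - I) = 5 + (-23 + I) = -18 + I)
O = 918 (O = 9*102 = 918)
-764 + √((X(E, -15) + O) - 1131) = -764 + √(((-18 - 1) + 918) - 1131) = -764 + √((-19 + 918) - 1131) = -764 + √(899 - 1131) = -764 + √(-232) = -764 + 2*I*√58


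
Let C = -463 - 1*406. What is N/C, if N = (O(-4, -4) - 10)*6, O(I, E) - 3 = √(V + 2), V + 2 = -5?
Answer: 42/869 - 6*I*√5/869 ≈ 0.048331 - 0.015439*I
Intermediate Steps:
V = -7 (V = -2 - 5 = -7)
O(I, E) = 3 + I*√5 (O(I, E) = 3 + √(-7 + 2) = 3 + √(-5) = 3 + I*√5)
N = -42 + 6*I*√5 (N = ((3 + I*√5) - 10)*6 = (-7 + I*√5)*6 = -42 + 6*I*√5 ≈ -42.0 + 13.416*I)
C = -869 (C = -463 - 406 = -869)
N/C = (-42 + 6*I*√5)/(-869) = (-42 + 6*I*√5)*(-1/869) = 42/869 - 6*I*√5/869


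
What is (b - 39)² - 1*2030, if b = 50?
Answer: -1909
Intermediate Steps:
(b - 39)² - 1*2030 = (50 - 39)² - 1*2030 = 11² - 2030 = 121 - 2030 = -1909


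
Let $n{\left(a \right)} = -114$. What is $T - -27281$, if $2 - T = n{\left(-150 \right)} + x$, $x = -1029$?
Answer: $28426$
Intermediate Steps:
$T = 1145$ ($T = 2 - \left(-114 - 1029\right) = 2 - -1143 = 2 + 1143 = 1145$)
$T - -27281 = 1145 - -27281 = 1145 + 27281 = 28426$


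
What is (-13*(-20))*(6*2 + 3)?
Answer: 3900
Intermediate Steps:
(-13*(-20))*(6*2 + 3) = 260*(12 + 3) = 260*15 = 3900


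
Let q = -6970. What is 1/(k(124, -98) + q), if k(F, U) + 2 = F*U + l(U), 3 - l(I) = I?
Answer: -1/19023 ≈ -5.2568e-5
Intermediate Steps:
l(I) = 3 - I
k(F, U) = 1 - U + F*U (k(F, U) = -2 + (F*U + (3 - U)) = -2 + (3 - U + F*U) = 1 - U + F*U)
1/(k(124, -98) + q) = 1/((1 - 1*(-98) + 124*(-98)) - 6970) = 1/((1 + 98 - 12152) - 6970) = 1/(-12053 - 6970) = 1/(-19023) = -1/19023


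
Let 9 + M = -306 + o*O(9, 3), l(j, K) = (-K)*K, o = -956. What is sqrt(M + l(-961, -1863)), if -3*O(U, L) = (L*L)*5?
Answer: 2*I*sqrt(864186) ≈ 1859.2*I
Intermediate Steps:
O(U, L) = -5*L**2/3 (O(U, L) = -L*L*5/3 = -L**2*5/3 = -5*L**2/3)
l(j, K) = -K**2
M = 14025 (M = -9 + (-306 - (-4780)*3**2/3) = -9 + (-306 - (-4780)*9/3) = -9 + (-306 - 956*(-15)) = -9 + (-306 + 14340) = -9 + 14034 = 14025)
sqrt(M + l(-961, -1863)) = sqrt(14025 - 1*(-1863)**2) = sqrt(14025 - 1*3470769) = sqrt(14025 - 3470769) = sqrt(-3456744) = 2*I*sqrt(864186)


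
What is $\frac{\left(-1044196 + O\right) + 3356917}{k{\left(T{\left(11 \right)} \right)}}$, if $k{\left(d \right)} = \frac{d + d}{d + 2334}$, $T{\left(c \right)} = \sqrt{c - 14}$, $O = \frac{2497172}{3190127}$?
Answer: $\frac{7377876202739}{6380254} - \frac{2869993842865471 i \sqrt{3}}{3190127} \approx 1.1564 \cdot 10^{6} - 1.5582 \cdot 10^{9} i$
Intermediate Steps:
$O = \frac{2497172}{3190127}$ ($O = 2497172 \cdot \frac{1}{3190127} = \frac{2497172}{3190127} \approx 0.78278$)
$T{\left(c \right)} = \sqrt{-14 + c}$
$k{\left(d \right)} = \frac{2 d}{2334 + d}$
$\frac{\left(-1044196 + O\right) + 3356917}{k{\left(T{\left(11 \right)} \right)}} = \frac{\left(-1044196 + \frac{2497172}{3190127}\right) + 3356917}{2 \sqrt{-14 + 11} \frac{1}{2334 + \sqrt{-14 + 11}}} = \frac{- \frac{3331115355720}{3190127} + 3356917}{2 \sqrt{-3} \frac{1}{2334 + \sqrt{-3}}} = \frac{7377876202739}{3190127 \frac{2 i \sqrt{3}}{2334 + i \sqrt{3}}} = \frac{7377876202739 \left(- \frac{i \sqrt{3} \left(2334 + i \sqrt{3}\right)}{6}\right)}{3190127} = - \frac{7377876202739 i \sqrt{3} \left(2334 + i \sqrt{3}\right)}{19140762}$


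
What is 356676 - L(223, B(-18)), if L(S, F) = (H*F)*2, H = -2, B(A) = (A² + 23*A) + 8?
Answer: 356348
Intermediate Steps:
B(A) = 8 + A² + 23*A
L(S, F) = -4*F (L(S, F) = -2*F*2 = -4*F)
356676 - L(223, B(-18)) = 356676 - (-4)*(8 + (-18)² + 23*(-18)) = 356676 - (-4)*(8 + 324 - 414) = 356676 - (-4)*(-82) = 356676 - 1*328 = 356676 - 328 = 356348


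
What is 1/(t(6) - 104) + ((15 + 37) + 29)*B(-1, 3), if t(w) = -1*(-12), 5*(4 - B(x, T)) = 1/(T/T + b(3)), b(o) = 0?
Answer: 141583/460 ≈ 307.79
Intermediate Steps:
B(x, T) = 19/5 (B(x, T) = 4 - 1/(5*(T/T + 0)) = 4 - 1/(5*(1 + 0)) = 4 - ⅕/1 = 4 - ⅕*1 = 4 - ⅕ = 19/5)
t(w) = 12
1/(t(6) - 104) + ((15 + 37) + 29)*B(-1, 3) = 1/(12 - 104) + ((15 + 37) + 29)*(19/5) = 1/(-92) + (52 + 29)*(19/5) = -1/92 + 81*(19/5) = -1/92 + 1539/5 = 141583/460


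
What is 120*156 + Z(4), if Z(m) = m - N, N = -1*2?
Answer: 18726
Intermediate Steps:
N = -2
Z(m) = 2 + m (Z(m) = m - 1*(-2) = m + 2 = 2 + m)
120*156 + Z(4) = 120*156 + (2 + 4) = 18720 + 6 = 18726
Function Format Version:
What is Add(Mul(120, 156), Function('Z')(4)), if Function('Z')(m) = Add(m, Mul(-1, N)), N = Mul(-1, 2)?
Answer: 18726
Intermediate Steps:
N = -2
Function('Z')(m) = Add(2, m) (Function('Z')(m) = Add(m, Mul(-1, -2)) = Add(m, 2) = Add(2, m))
Add(Mul(120, 156), Function('Z')(4)) = Add(Mul(120, 156), Add(2, 4)) = Add(18720, 6) = 18726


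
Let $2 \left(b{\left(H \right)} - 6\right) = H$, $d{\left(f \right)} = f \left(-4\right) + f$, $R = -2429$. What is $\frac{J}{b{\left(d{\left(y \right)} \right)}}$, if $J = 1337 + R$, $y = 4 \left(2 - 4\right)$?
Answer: $- \frac{182}{3} \approx -60.667$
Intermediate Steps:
$y = -8$ ($y = 4 \left(-2\right) = -8$)
$d{\left(f \right)} = - 3 f$ ($d{\left(f \right)} = - 4 f + f = - 3 f$)
$J = -1092$ ($J = 1337 - 2429 = -1092$)
$b{\left(H \right)} = 6 + \frac{H}{2}$
$\frac{J}{b{\left(d{\left(y \right)} \right)}} = - \frac{1092}{6 + \frac{\left(-3\right) \left(-8\right)}{2}} = - \frac{1092}{6 + \frac{1}{2} \cdot 24} = - \frac{1092}{6 + 12} = - \frac{1092}{18} = \left(-1092\right) \frac{1}{18} = - \frac{182}{3}$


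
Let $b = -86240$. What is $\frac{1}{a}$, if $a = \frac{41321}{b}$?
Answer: $- \frac{12320}{5903} \approx -2.0871$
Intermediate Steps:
$a = - \frac{5903}{12320}$ ($a = \frac{41321}{-86240} = 41321 \left(- \frac{1}{86240}\right) = - \frac{5903}{12320} \approx -0.47914$)
$\frac{1}{a} = \frac{1}{- \frac{5903}{12320}} = - \frac{12320}{5903}$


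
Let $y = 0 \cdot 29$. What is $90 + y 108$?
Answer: $90$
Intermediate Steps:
$y = 0$
$90 + y 108 = 90 + 0 \cdot 108 = 90 + 0 = 90$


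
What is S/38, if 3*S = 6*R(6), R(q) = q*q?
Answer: 36/19 ≈ 1.8947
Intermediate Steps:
R(q) = q²
S = 72 (S = (6*6²)/3 = (6*36)/3 = (⅓)*216 = 72)
S/38 = 72/38 = 72*(1/38) = 36/19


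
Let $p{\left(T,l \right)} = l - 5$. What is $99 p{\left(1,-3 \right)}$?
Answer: $-792$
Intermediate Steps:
$p{\left(T,l \right)} = -5 + l$ ($p{\left(T,l \right)} = l - 5 = -5 + l$)
$99 p{\left(1,-3 \right)} = 99 \left(-5 - 3\right) = 99 \left(-8\right) = -792$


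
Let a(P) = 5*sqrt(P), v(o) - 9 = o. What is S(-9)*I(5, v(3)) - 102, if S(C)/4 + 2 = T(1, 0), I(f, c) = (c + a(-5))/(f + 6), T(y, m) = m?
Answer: -1218/11 - 40*I*sqrt(5)/11 ≈ -110.73 - 8.1311*I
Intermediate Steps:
v(o) = 9 + o
I(f, c) = (c + 5*I*sqrt(5))/(6 + f) (I(f, c) = (c + 5*sqrt(-5))/(f + 6) = (c + 5*(I*sqrt(5)))/(6 + f) = (c + 5*I*sqrt(5))/(6 + f))
S(C) = -8 (S(C) = -8 + 4*0 = -8 + 0 = -8)
S(-9)*I(5, v(3)) - 102 = -8*((9 + 3) + 5*I*sqrt(5))/(6 + 5) - 102 = -8*(12 + 5*I*sqrt(5))/11 - 102 = -8*(12/11 + 5*I*sqrt(5)/11) - 102 = (-96/11 - 40*I*sqrt(5)/11) - 102 = -1218/11 - 40*I*sqrt(5)/11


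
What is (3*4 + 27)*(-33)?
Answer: -1287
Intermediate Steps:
(3*4 + 27)*(-33) = (12 + 27)*(-33) = 39*(-33) = -1287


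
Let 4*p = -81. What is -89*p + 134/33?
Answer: 238433/132 ≈ 1806.3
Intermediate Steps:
p = -81/4 (p = (1/4)*(-81) = -81/4 ≈ -20.250)
-89*p + 134/33 = -89*(-81/4) + 134/33 = 7209/4 + 134*(1/33) = 7209/4 + 134/33 = 238433/132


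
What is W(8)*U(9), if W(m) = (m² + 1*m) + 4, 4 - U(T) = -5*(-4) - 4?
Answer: -912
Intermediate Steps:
U(T) = -12 (U(T) = 4 - (-5*(-4) - 4) = 4 - (20 - 4) = 4 - 1*16 = 4 - 16 = -12)
W(m) = 4 + m + m² (W(m) = (m² + m) + 4 = (m + m²) + 4 = 4 + m + m²)
W(8)*U(9) = (4 + 8 + 8²)*(-12) = (4 + 8 + 64)*(-12) = 76*(-12) = -912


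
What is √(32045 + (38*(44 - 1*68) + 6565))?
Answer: √37698 ≈ 194.16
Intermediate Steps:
√(32045 + (38*(44 - 1*68) + 6565)) = √(32045 + (38*(44 - 68) + 6565)) = √(32045 + (38*(-24) + 6565)) = √(32045 + (-912 + 6565)) = √(32045 + 5653) = √37698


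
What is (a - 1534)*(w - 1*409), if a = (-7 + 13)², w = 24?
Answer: 576730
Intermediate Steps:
a = 36 (a = 6² = 36)
(a - 1534)*(w - 1*409) = (36 - 1534)*(24 - 1*409) = -1498*(24 - 409) = -1498*(-385) = 576730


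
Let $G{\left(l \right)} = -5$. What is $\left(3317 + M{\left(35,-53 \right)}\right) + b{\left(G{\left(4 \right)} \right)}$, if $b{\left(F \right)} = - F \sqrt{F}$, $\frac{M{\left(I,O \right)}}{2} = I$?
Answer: $3387 + 5 i \sqrt{5} \approx 3387.0 + 11.18 i$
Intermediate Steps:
$M{\left(I,O \right)} = 2 I$
$b{\left(F \right)} = - F^{\frac{3}{2}}$
$\left(3317 + M{\left(35,-53 \right)}\right) + b{\left(G{\left(4 \right)} \right)} = \left(3317 + 2 \cdot 35\right) - \left(-5\right)^{\frac{3}{2}} = \left(3317 + 70\right) - - 5 i \sqrt{5} = 3387 + 5 i \sqrt{5}$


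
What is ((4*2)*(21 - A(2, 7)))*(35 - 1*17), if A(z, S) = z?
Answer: 2736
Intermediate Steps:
((4*2)*(21 - A(2, 7)))*(35 - 1*17) = ((4*2)*(21 - 1*2))*(35 - 1*17) = (8*(21 - 2))*(35 - 17) = (8*19)*18 = 152*18 = 2736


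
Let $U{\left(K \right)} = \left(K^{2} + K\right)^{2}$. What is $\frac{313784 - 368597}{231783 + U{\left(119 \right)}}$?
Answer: $- \frac{18271}{68050061} \approx -0.00026849$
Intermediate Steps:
$U{\left(K \right)} = \left(K + K^{2}\right)^{2}$
$\frac{313784 - 368597}{231783 + U{\left(119 \right)}} = \frac{313784 - 368597}{231783 + 119^{2} \left(1 + 119\right)^{2}} = - \frac{54813}{231783 + 14161 \cdot 120^{2}} = - \frac{54813}{231783 + 14161 \cdot 14400} = - \frac{54813}{231783 + 203918400} = - \frac{54813}{204150183} = \left(-54813\right) \frac{1}{204150183} = - \frac{18271}{68050061}$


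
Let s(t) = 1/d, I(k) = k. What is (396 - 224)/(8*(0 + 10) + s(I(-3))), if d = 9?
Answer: 1548/721 ≈ 2.1470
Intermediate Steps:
s(t) = ⅑ (s(t) = 1/9 = ⅑)
(396 - 224)/(8*(0 + 10) + s(I(-3))) = (396 - 224)/(8*(0 + 10) + ⅑) = 172/(8*10 + ⅑) = 172/(80 + ⅑) = 172/(721/9) = 172*(9/721) = 1548/721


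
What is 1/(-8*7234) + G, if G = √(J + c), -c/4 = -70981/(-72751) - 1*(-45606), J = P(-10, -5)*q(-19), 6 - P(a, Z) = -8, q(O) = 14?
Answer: -1/57872 + 16*I*√3767579099067/72751 ≈ -1.728e-5 + 426.89*I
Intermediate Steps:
P(a, Z) = 14 (P(a, Z) = 6 - 1*(-8) = 6 + 8 = 14)
J = 196 (J = 14*14 = 196)
c = -13271812348/72751 (c = -4*(-70981/(-72751) - 1*(-45606)) = -4*(-70981*(-1/72751) + 45606) = -4*(70981/72751 + 45606) = -4*3317953087/72751 = -13271812348/72751 ≈ -1.8243e+5)
G = 16*I*√3767579099067/72751 (G = √(196 - 13271812348/72751) = √(-13257553152/72751) = 16*I*√3767579099067/72751 ≈ 426.89*I)
1/(-8*7234) + G = 1/(-8*7234) + 16*I*√3767579099067/72751 = 1/(-57872) + 16*I*√3767579099067/72751 = -1/57872 + 16*I*√3767579099067/72751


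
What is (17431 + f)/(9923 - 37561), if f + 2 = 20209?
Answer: -18819/13819 ≈ -1.3618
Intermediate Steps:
f = 20207 (f = -2 + 20209 = 20207)
(17431 + f)/(9923 - 37561) = (17431 + 20207)/(9923 - 37561) = 37638/(-27638) = 37638*(-1/27638) = -18819/13819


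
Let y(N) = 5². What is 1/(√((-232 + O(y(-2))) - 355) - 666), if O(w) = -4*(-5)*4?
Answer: -222/148021 - 13*I*√3/444063 ≈ -0.0014998 - 5.0706e-5*I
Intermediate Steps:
y(N) = 25
O(w) = 80 (O(w) = 20*4 = 80)
1/(√((-232 + O(y(-2))) - 355) - 666) = 1/(√((-232 + 80) - 355) - 666) = 1/(√(-152 - 355) - 666) = 1/(√(-507) - 666) = 1/(13*I*√3 - 666) = 1/(-666 + 13*I*√3)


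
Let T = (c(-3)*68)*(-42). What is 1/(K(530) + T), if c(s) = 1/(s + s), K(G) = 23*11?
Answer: 1/729 ≈ 0.0013717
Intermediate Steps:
K(G) = 253
c(s) = 1/(2*s)
T = 476 (T = (((1/2)/(-3))*68)*(-42) = (((1/2)*(-1/3))*68)*(-42) = -1/6*68*(-42) = -34/3*(-42) = 476)
1/(K(530) + T) = 1/(253 + 476) = 1/729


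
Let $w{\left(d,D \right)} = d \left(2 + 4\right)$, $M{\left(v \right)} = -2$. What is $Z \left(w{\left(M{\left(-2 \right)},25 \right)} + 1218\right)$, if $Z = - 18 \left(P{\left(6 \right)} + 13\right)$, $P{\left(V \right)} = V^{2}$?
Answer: $-1063692$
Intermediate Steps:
$w{\left(d,D \right)} = 6 d$ ($w{\left(d,D \right)} = d 6 = 6 d$)
$Z = -882$ ($Z = - 18 \left(6^{2} + 13\right) = - 18 \left(36 + 13\right) = \left(-18\right) 49 = -882$)
$Z \left(w{\left(M{\left(-2 \right)},25 \right)} + 1218\right) = - 882 \left(6 \left(-2\right) + 1218\right) = - 882 \left(-12 + 1218\right) = \left(-882\right) 1206 = -1063692$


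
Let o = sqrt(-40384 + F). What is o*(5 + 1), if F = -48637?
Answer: 6*I*sqrt(89021) ≈ 1790.2*I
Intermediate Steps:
o = I*sqrt(89021) (o = sqrt(-40384 - 48637) = sqrt(-89021) = I*sqrt(89021) ≈ 298.36*I)
o*(5 + 1) = (I*sqrt(89021))*(5 + 1) = (I*sqrt(89021))*6 = 6*I*sqrt(89021)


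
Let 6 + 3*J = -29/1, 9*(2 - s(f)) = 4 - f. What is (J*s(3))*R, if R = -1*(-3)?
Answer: -595/9 ≈ -66.111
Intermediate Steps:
s(f) = 14/9 + f/9 (s(f) = 2 - (4 - f)/9 = 2 + (-4/9 + f/9) = 14/9 + f/9)
J = -35/3 (J = -2 + (-29/1)/3 = -2 + (-29*1)/3 = -2 + (⅓)*(-29) = -2 - 29/3 = -35/3 ≈ -11.667)
R = 3
(J*s(3))*R = -35*(14/9 + (⅑)*3)/3*3 = -35*(14/9 + ⅓)/3*3 = -35/3*17/9*3 = -595/27*3 = -595/9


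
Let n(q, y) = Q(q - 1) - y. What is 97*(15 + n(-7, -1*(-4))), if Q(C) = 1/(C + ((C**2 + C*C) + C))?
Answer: 119601/112 ≈ 1067.9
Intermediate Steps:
Q(C) = 1/(2*C + 2*C**2) (Q(C) = 1/(C + ((C**2 + C**2) + C)) = 1/(C + (2*C**2 + C)) = 1/(C + (C + 2*C**2)) = 1/(2*C + 2*C**2))
n(q, y) = -y + 1/(2*q*(-1 + q)) (n(q, y) = 1/(2*(q - 1)*(1 + (q - 1))) - y = 1/(2*(-1 + q)*(1 + (-1 + q))) - y = 1/(2*(-1 + q)*q) - y = 1/(2*q*(-1 + q)) - y = -y + 1/(2*q*(-1 + q)))
97*(15 + n(-7, -1*(-4))) = 97*(15 + (1/2 - 1*(-7)*(-1*(-4))*(-1 - 7))/((-7)*(-1 - 7))) = 97*(15 - 1/7*(1/2 - 1*(-7)*4*(-8))/(-8)) = 97*(15 - 1/7*(-1/8)*(1/2 - 224)) = 97*(15 - 1/7*(-1/8)*(-447/2)) = 97*(15 - 447/112) = 97*(1233/112) = 119601/112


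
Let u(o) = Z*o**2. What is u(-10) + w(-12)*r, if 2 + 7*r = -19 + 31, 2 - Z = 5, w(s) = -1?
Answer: -2110/7 ≈ -301.43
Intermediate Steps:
Z = -3 (Z = 2 - 1*5 = 2 - 5 = -3)
u(o) = -3*o**2
r = 10/7 (r = -2/7 + (-19 + 31)/7 = -2/7 + (1/7)*12 = -2/7 + 12/7 = 10/7 ≈ 1.4286)
u(-10) + w(-12)*r = -3*(-10)**2 - 1*10/7 = -3*100 - 10/7 = -300 - 10/7 = -2110/7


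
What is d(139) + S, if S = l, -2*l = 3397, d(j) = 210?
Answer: -2977/2 ≈ -1488.5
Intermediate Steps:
l = -3397/2 (l = -1/2*3397 = -3397/2 ≈ -1698.5)
S = -3397/2 ≈ -1698.5
d(139) + S = 210 - 3397/2 = -2977/2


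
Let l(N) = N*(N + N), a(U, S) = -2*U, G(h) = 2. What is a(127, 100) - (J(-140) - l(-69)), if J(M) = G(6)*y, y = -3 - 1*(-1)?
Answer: 9272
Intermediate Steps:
y = -2 (y = -3 + 1 = -2)
l(N) = 2*N² (l(N) = N*(2*N) = 2*N²)
J(M) = -4 (J(M) = 2*(-2) = -4)
a(127, 100) - (J(-140) - l(-69)) = -2*127 - (-4 - 2*(-69)²) = -254 - (-4 - 2*4761) = -254 - (-4 - 1*9522) = -254 - (-4 - 9522) = -254 - 1*(-9526) = -254 + 9526 = 9272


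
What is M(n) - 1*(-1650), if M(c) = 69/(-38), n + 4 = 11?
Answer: 62631/38 ≈ 1648.2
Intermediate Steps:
n = 7 (n = -4 + 11 = 7)
M(c) = -69/38 (M(c) = 69*(-1/38) = -69/38)
M(n) - 1*(-1650) = -69/38 - 1*(-1650) = -69/38 + 1650 = 62631/38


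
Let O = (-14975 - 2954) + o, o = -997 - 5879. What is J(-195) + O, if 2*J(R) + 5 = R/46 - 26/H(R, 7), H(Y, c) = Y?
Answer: -34237183/1380 ≈ -24810.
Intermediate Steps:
o = -6876
O = -24805 (O = (-14975 - 2954) - 6876 = -17929 - 6876 = -24805)
J(R) = -5/2 - 13/R + R/92 (J(R) = -5/2 + (R/46 - 26/R)/2 = -5/2 + (-26/R + R/46)/2 = -5/2 + (-13/R + R/92) = -5/2 - 13/R + R/92)
J(-195) + O = (1/92)*(-1196 - 195*(-230 - 195))/(-195) - 24805 = (1/92)*(-1/195)*(-1196 - 195*(-425)) - 24805 = (1/92)*(-1/195)*(-1196 + 82875) - 24805 = (1/92)*(-1/195)*81679 - 24805 = -6283/1380 - 24805 = -34237183/1380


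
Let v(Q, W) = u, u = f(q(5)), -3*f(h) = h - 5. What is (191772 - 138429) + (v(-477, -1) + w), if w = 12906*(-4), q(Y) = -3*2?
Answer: 5168/3 ≈ 1722.7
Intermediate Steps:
q(Y) = -6
f(h) = 5/3 - h/3 (f(h) = -(h - 5)/3 = -(-5 + h)/3 = 5/3 - h/3)
u = 11/3 (u = 5/3 - 1/3*(-6) = 5/3 + 2 = 11/3 ≈ 3.6667)
v(Q, W) = 11/3
w = -51624
(191772 - 138429) + (v(-477, -1) + w) = (191772 - 138429) + (11/3 - 51624) = 53343 - 154861/3 = 5168/3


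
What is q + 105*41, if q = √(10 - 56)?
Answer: 4305 + I*√46 ≈ 4305.0 + 6.7823*I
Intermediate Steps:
q = I*√46 (q = √(-46) = I*√46 ≈ 6.7823*I)
q + 105*41 = I*√46 + 105*41 = I*√46 + 4305 = 4305 + I*√46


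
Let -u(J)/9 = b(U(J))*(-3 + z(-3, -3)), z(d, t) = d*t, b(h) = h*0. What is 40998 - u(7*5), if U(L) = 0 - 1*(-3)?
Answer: 40998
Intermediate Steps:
U(L) = 3 (U(L) = 0 + 3 = 3)
b(h) = 0
u(J) = 0 (u(J) = -0*(-3 - 3*(-3)) = -0*(-3 + 9) = -0*6 = -9*0 = 0)
40998 - u(7*5) = 40998 - 1*0 = 40998 + 0 = 40998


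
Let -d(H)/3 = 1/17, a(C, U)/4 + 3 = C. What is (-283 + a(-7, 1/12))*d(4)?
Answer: 57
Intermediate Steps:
a(C, U) = -12 + 4*C
d(H) = -3/17
(-283 + a(-7, 1/12))*d(4) = (-283 + (-12 + 4*(-7)))*(-3/17) = (-283 + (-12 - 28))*(-3/17) = (-283 - 40)*(-3/17) = -323*(-3/17) = 57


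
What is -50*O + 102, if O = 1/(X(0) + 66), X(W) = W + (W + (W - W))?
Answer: 3341/33 ≈ 101.24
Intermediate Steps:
X(W) = 2*W (X(W) = W + (W + 0) = W + W = 2*W)
O = 1/66 (O = 1/(2*0 + 66) = 1/(0 + 66) = 1/66 ≈ 0.015152)
-50*O + 102 = -50*1/66 + 102 = -25/33 + 102 = 3341/33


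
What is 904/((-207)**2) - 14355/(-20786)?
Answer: 633887939/890659314 ≈ 0.71171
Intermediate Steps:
904/((-207)**2) - 14355/(-20786) = 904/42849 - 14355*(-1/20786) = 904*(1/42849) + 14355/20786 = 904/42849 + 14355/20786 = 633887939/890659314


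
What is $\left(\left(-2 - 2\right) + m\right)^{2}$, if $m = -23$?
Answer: $729$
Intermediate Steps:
$\left(\left(-2 - 2\right) + m\right)^{2} = \left(\left(-2 - 2\right) - 23\right)^{2} = \left(-4 - 23\right)^{2} = \left(-27\right)^{2} = 729$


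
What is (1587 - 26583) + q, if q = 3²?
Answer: -24987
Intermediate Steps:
q = 9
(1587 - 26583) + q = (1587 - 26583) + 9 = -24996 + 9 = -24987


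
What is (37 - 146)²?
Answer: 11881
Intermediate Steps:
(37 - 146)² = (-109)² = 11881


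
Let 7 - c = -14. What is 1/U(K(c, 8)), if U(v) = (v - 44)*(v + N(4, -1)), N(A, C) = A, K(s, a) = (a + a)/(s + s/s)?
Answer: -121/24752 ≈ -0.0048885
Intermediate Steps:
c = 21 (c = 7 - 1*(-14) = 7 + 14 = 21)
K(s, a) = 2*a/(1 + s) (K(s, a) = (2*a)/(s + 1) = (2*a)/(1 + s) = 2*a/(1 + s))
U(v) = (-44 + v)*(4 + v) (U(v) = (v - 44)*(v + 4) = (-44 + v)*(4 + v))
1/U(K(c, 8)) = 1/(-176 + (2*8/(1 + 21))² - 80*8/(1 + 21)) = 1/(-176 + (2*8/22)² - 80*8/22) = 1/(-176 + (2*8*(1/22))² - 80*8/22) = 1/(-176 + (8/11)² - 40*8/11) = 1/(-176 + 64/121 - 320/11) = 1/(-24752/121) = -121/24752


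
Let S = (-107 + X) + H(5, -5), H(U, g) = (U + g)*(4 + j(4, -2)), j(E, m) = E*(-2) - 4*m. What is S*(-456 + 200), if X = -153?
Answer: 66560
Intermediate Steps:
j(E, m) = -4*m - 2*E (j(E, m) = -2*E - 4*m = -4*m - 2*E)
H(U, g) = 4*U + 4*g (H(U, g) = (U + g)*(4 + (-4*(-2) - 2*4)) = (U + g)*(4 + (8 - 8)) = (U + g)*(4 + 0) = (U + g)*4 = 4*U + 4*g)
S = -260 (S = (-107 - 153) + (4*5 + 4*(-5)) = -260 + (20 - 20) = -260 + 0 = -260)
S*(-456 + 200) = -260*(-456 + 200) = -260*(-256) = 66560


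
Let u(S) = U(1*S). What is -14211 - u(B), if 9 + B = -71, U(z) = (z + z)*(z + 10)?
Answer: -25411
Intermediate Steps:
U(z) = 2*z*(10 + z) (U(z) = (2*z)*(10 + z) = 2*z*(10 + z))
B = -80 (B = -9 - 71 = -80)
u(S) = 2*S*(10 + S) (u(S) = 2*(1*S)*(10 + 1*S) = 2*S*(10 + S))
-14211 - u(B) = -14211 - 2*(-80)*(10 - 80) = -14211 - 2*(-80)*(-70) = -14211 - 1*11200 = -14211 - 11200 = -25411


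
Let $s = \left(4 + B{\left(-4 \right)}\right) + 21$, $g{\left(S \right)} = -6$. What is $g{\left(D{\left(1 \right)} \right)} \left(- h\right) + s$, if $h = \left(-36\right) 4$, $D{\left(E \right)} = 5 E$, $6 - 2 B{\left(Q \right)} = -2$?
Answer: $-835$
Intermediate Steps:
$B{\left(Q \right)} = 4$ ($B{\left(Q \right)} = 3 - -1 = 3 + 1 = 4$)
$s = 29$ ($s = \left(4 + 4\right) + 21 = 8 + 21 = 29$)
$h = -144$
$g{\left(D{\left(1 \right)} \right)} \left(- h\right) + s = - 6 \left(\left(-1\right) \left(-144\right)\right) + 29 = \left(-6\right) 144 + 29 = -864 + 29 = -835$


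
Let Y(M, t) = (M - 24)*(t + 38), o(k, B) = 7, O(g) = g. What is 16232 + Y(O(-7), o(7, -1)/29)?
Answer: 436349/29 ≈ 15047.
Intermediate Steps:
Y(M, t) = (-24 + M)*(38 + t)
16232 + Y(O(-7), o(7, -1)/29) = 16232 + (-912 - 168/29 + 38*(-7) - 49/29) = 16232 + (-912 - 168/29 - 266 - 49/29) = 16232 - 34379/29 = 436349/29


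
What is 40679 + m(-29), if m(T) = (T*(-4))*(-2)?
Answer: 40447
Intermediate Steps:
m(T) = 8*T (m(T) = -4*T*(-2) = 8*T)
40679 + m(-29) = 40679 + 8*(-29) = 40679 - 232 = 40447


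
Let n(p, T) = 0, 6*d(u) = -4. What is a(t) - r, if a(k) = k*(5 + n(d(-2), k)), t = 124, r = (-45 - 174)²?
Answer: -47341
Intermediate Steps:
r = 47961 (r = (-219)² = 47961)
d(u) = -⅔ (d(u) = (⅙)*(-4) = -⅔)
a(k) = 5*k (a(k) = k*(5 + 0) = k*5 = 5*k)
a(t) - r = 5*124 - 1*47961 = 620 - 47961 = -47341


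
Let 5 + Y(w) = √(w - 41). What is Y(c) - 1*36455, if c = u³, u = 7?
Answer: -36460 + √302 ≈ -36443.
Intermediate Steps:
c = 343 (c = 7³ = 343)
Y(w) = -5 + √(-41 + w) (Y(w) = -5 + √(w - 41) = -5 + √(-41 + w))
Y(c) - 1*36455 = (-5 + √(-41 + 343)) - 1*36455 = (-5 + √302) - 36455 = -36460 + √302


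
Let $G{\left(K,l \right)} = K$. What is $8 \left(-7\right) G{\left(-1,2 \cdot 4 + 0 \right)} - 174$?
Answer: $-118$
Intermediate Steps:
$8 \left(-7\right) G{\left(-1,2 \cdot 4 + 0 \right)} - 174 = 8 \left(-7\right) \left(-1\right) - 174 = \left(-56\right) \left(-1\right) - 174 = 56 - 174 = -118$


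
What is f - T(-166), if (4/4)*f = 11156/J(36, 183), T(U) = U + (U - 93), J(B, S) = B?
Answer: 6614/9 ≈ 734.89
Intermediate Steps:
T(U) = -93 + 2*U (T(U) = U + (-93 + U) = -93 + 2*U)
f = 2789/9 (f = 11156/36 = 11156*(1/36) = 2789/9 ≈ 309.89)
f - T(-166) = 2789/9 - (-93 + 2*(-166)) = 2789/9 - (-93 - 332) = 2789/9 - 1*(-425) = 2789/9 + 425 = 6614/9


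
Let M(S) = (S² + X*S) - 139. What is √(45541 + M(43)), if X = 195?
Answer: 2*√13909 ≈ 235.87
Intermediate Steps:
M(S) = -139 + S² + 195*S (M(S) = (S² + 195*S) - 139 = -139 + S² + 195*S)
√(45541 + M(43)) = √(45541 + (-139 + 43² + 195*43)) = √(45541 + (-139 + 1849 + 8385)) = √(45541 + 10095) = √55636 = 2*√13909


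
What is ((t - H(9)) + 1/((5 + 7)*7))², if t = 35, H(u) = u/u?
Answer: 8162449/7056 ≈ 1156.8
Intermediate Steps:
H(u) = 1
((t - H(9)) + 1/((5 + 7)*7))² = ((35 - 1*1) + 1/((5 + 7)*7))² = ((35 - 1) + 1/(12*7))² = (34 + 1/84)² = (2857/84)² = 8162449/7056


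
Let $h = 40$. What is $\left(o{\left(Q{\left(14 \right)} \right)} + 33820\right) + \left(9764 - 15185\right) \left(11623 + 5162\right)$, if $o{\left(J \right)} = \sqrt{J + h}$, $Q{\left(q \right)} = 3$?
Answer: $-90957665 + \sqrt{43} \approx -9.0958 \cdot 10^{7}$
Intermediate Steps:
$o{\left(J \right)} = \sqrt{40 + J}$ ($o{\left(J \right)} = \sqrt{J + 40} = \sqrt{40 + J}$)
$\left(o{\left(Q{\left(14 \right)} \right)} + 33820\right) + \left(9764 - 15185\right) \left(11623 + 5162\right) = \left(\sqrt{40 + 3} + 33820\right) + \left(9764 - 15185\right) \left(11623 + 5162\right) = \left(\sqrt{43} + 33820\right) - 90991485 = \left(33820 + \sqrt{43}\right) - 90991485 = -90957665 + \sqrt{43}$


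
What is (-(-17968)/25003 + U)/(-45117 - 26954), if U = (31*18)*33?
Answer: -460423210/1801991213 ≈ -0.25551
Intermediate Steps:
U = 18414 (U = 558*33 = 18414)
(-(-17968)/25003 + U)/(-45117 - 26954) = (-(-17968)/25003 + 18414)/(-45117 - 26954) = (-(-17968)/25003 + 18414)/(-72071) = (-1*(-17968/25003) + 18414)*(-1/72071) = (17968/25003 + 18414)*(-1/72071) = (460423210/25003)*(-1/72071) = -460423210/1801991213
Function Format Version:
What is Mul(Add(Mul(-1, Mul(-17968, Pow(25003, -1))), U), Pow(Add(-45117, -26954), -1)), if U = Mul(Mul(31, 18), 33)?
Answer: Rational(-460423210, 1801991213) ≈ -0.25551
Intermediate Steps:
U = 18414 (U = Mul(558, 33) = 18414)
Mul(Add(Mul(-1, Mul(-17968, Pow(25003, -1))), U), Pow(Add(-45117, -26954), -1)) = Mul(Add(Mul(-1, Mul(-17968, Pow(25003, -1))), 18414), Pow(Add(-45117, -26954), -1)) = Mul(Add(Mul(-1, Mul(-17968, Rational(1, 25003))), 18414), Pow(-72071, -1)) = Mul(Add(Mul(-1, Rational(-17968, 25003)), 18414), Rational(-1, 72071)) = Mul(Add(Rational(17968, 25003), 18414), Rational(-1, 72071)) = Mul(Rational(460423210, 25003), Rational(-1, 72071)) = Rational(-460423210, 1801991213)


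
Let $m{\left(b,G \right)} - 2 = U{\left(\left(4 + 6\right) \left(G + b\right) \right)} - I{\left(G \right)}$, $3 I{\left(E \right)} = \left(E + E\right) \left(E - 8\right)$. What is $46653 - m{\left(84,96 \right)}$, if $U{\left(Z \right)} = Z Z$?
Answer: $-3187717$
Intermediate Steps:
$U{\left(Z \right)} = Z^{2}$
$I{\left(E \right)} = \frac{2 E \left(-8 + E\right)}{3}$ ($I{\left(E \right)} = \frac{\left(E + E\right) \left(E - 8\right)}{3} = \frac{2 E \left(-8 + E\right)}{3}$)
$m{\left(b,G \right)} = 2 + \left(10 G + 10 b\right)^{2} - \frac{2 G \left(-8 + G\right)}{3}$ ($m{\left(b,G \right)} = 2 + \left(\left(\left(4 + 6\right) \left(G + b\right)\right)^{2} - \frac{2 G \left(-8 + G\right)}{3}\right) = 2 - \left(- 100 \left(G + b\right)^{2} + \frac{2 G \left(-8 + G\right)}{3}\right) = 2 - \left(- \left(10 G + 10 b\right)^{2} + \frac{2 G \left(-8 + G\right)}{3}\right) = 2 + \left(10 G + 10 b\right)^{2} - \frac{2 G \left(-8 + G\right)}{3}$)
$46653 - m{\left(84,96 \right)} = 46653 - \left(2 + 100 \left(96 + 84\right)^{2} - 64 \left(-8 + 96\right)\right) = 46653 - \left(2 + 100 \cdot 180^{2} - 64 \cdot 88\right) = 46653 - \left(2 + 100 \cdot 32400 - 5632\right) = 46653 - \left(2 + 3240000 - 5632\right) = 46653 - 3234370 = -3187717$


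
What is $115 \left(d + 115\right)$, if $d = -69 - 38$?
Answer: $920$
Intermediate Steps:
$d = -107$
$115 \left(d + 115\right) = 115 \left(-107 + 115\right) = 115 \cdot 8 = 920$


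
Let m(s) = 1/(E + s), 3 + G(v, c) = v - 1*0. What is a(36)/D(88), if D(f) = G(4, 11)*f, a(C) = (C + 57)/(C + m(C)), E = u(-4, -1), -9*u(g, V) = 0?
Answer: 837/28534 ≈ 0.029333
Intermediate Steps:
u(g, V) = 0 (u(g, V) = -⅑*0 = 0)
E = 0
G(v, c) = -3 + v (G(v, c) = -3 + (v - 1*0) = -3 + (v + 0) = -3 + v)
m(s) = 1/s (m(s) = 1/(0 + s) = 1/s)
a(C) = (57 + C)/(C + 1/C) (a(C) = (C + 57)/(C + 1/C) = (57 + C)/(C + 1/C))
D(f) = f (D(f) = (-3 + 4)*f = 1*f = f)
a(36)/D(88) = (36*(57 + 36)/(1 + 36²))/88 = (36*93/(1 + 1296))*(1/88) = (36*93/1297)*(1/88) = (36*(1/1297)*93)*(1/88) = (3348/1297)*(1/88) = 837/28534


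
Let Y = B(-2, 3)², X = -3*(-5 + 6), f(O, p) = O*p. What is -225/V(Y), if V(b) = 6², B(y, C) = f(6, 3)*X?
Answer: -25/4 ≈ -6.2500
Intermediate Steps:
X = -3 (X = -3*1 = -3)
B(y, C) = -54 (B(y, C) = (6*3)*(-3) = 18*(-3) = -54)
Y = 2916 (Y = (-54)² = 2916)
V(b) = 36
-225/V(Y) = -225/36 = -225*1/36 = -25/4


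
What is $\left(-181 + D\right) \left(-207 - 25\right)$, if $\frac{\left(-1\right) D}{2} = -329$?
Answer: $-110664$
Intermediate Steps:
$D = 658$ ($D = \left(-2\right) \left(-329\right) = 658$)
$\left(-181 + D\right) \left(-207 - 25\right) = \left(-181 + 658\right) \left(-207 - 25\right) = 477 \left(-232\right) = -110664$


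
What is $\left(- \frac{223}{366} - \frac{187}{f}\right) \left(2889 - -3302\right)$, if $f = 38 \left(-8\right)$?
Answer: $\frac{2012075}{55632} \approx 36.168$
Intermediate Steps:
$f = -304$
$\left(- \frac{223}{366} - \frac{187}{f}\right) \left(2889 - -3302\right) = \left(- \frac{223}{366} - \frac{187}{-304}\right) \left(2889 - -3302\right) = \left(\left(-223\right) \frac{1}{366} - - \frac{187}{304}\right) \left(2889 + 3302\right) = \left(- \frac{223}{366} + \frac{187}{304}\right) 6191 = \frac{325}{55632} \cdot 6191 = \frac{2012075}{55632}$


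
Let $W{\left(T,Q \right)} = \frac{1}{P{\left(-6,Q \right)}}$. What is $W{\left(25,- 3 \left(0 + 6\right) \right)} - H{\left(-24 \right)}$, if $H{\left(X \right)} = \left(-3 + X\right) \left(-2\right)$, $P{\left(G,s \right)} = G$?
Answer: $- \frac{325}{6} \approx -54.167$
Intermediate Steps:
$W{\left(T,Q \right)} = - \frac{1}{6}$ ($W{\left(T,Q \right)} = \frac{1}{-6} = - \frac{1}{6}$)
$H{\left(X \right)} = 6 - 2 X$
$W{\left(25,- 3 \left(0 + 6\right) \right)} - H{\left(-24 \right)} = - \frac{1}{6} - \left(6 - -48\right) = - \frac{1}{6} - \left(6 + 48\right) = - \frac{1}{6} - 54 = - \frac{325}{6}$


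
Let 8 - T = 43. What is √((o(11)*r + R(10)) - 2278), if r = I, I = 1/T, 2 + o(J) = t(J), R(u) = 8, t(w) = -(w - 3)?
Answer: 4*I*√6951/7 ≈ 47.642*I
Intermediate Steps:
T = -35 (T = 8 - 1*43 = 8 - 43 = -35)
t(w) = 3 - w (t(w) = -(-3 + w) = 3 - w)
o(J) = 1 - J (o(J) = -2 + (3 - J) = 1 - J)
I = -1/35 (I = 1/(-35) = -1/35 ≈ -0.028571)
r = -1/35 ≈ -0.028571
√((o(11)*r + R(10)) - 2278) = √(((1 - 1*11)*(-1/35) + 8) - 2278) = √(((1 - 11)*(-1/35) + 8) - 2278) = √((-10*(-1/35) + 8) - 2278) = √((2/7 + 8) - 2278) = √(58/7 - 2278) = √(-15888/7) = 4*I*√6951/7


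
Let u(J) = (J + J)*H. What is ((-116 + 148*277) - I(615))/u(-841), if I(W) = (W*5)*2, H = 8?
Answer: -17365/6728 ≈ -2.5810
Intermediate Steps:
u(J) = 16*J (u(J) = (J + J)*8 = (2*J)*8 = 16*J)
I(W) = 10*W (I(W) = (5*W)*2 = 10*W)
((-116 + 148*277) - I(615))/u(-841) = ((-116 + 148*277) - 10*615)/((16*(-841))) = ((-116 + 40996) - 1*6150)/(-13456) = (40880 - 6150)*(-1/13456) = 34730*(-1/13456) = -17365/6728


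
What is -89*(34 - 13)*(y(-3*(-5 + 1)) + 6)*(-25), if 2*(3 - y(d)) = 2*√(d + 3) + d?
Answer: 140175 - 46725*√15 ≈ -40790.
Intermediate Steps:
y(d) = 3 - √(3 + d) - d/2 (y(d) = 3 - (2*√(d + 3) + d)/2 = 3 - (2*√(3 + d) + d)/2 = 3 - (d + 2*√(3 + d))/2 = 3 + (-√(3 + d) - d/2) = 3 - √(3 + d) - d/2)
-89*(34 - 13)*(y(-3*(-5 + 1)) + 6)*(-25) = -89*(34 - 13)*((3 - √(3 - 3*(-5 + 1)) - (-3)*(-5 + 1)/2) + 6)*(-25) = -1869*((3 - √(3 - 3*(-4)) - (-3)*(-4)/2) + 6)*(-25) = -1869*((3 - √(3 + 12) - ½*12) + 6)*(-25) = -1869*((3 - √15 - 6) + 6)*(-25) = -1869*((-3 - √15) + 6)*(-25) = -1869*(3 - √15)*(-25) = -89*(63 - 21*√15)*(-25) = (-5607 + 1869*√15)*(-25) = 140175 - 46725*√15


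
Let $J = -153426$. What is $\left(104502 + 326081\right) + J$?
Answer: $277157$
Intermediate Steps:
$\left(104502 + 326081\right) + J = \left(104502 + 326081\right) - 153426 = 430583 - 153426 = 277157$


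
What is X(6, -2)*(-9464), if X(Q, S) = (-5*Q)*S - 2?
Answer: -548912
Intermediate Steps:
X(Q, S) = -2 - 5*Q*S (X(Q, S) = -5*Q*S - 2 = -2 - 5*Q*S)
X(6, -2)*(-9464) = (-2 - 5*6*(-2))*(-9464) = (-2 + 60)*(-9464) = 58*(-9464) = -548912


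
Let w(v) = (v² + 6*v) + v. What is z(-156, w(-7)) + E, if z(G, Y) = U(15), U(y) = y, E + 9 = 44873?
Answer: 44879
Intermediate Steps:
w(v) = v² + 7*v
E = 44864 (E = -9 + 44873 = 44864)
z(G, Y) = 15
z(-156, w(-7)) + E = 15 + 44864 = 44879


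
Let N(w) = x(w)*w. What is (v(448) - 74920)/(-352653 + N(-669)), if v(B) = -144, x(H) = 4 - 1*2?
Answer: 6824/32181 ≈ 0.21205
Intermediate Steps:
x(H) = 2 (x(H) = 4 - 2 = 2)
N(w) = 2*w
(v(448) - 74920)/(-352653 + N(-669)) = (-144 - 74920)/(-352653 + 2*(-669)) = -75064/(-352653 - 1338) = -75064/(-353991) = -75064*(-1/353991) = 6824/32181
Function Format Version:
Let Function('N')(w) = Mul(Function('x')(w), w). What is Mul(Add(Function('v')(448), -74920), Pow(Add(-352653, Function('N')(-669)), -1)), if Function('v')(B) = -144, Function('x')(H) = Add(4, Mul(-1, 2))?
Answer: Rational(6824, 32181) ≈ 0.21205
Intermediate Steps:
Function('x')(H) = 2 (Function('x')(H) = Add(4, -2) = 2)
Function('N')(w) = Mul(2, w)
Mul(Add(Function('v')(448), -74920), Pow(Add(-352653, Function('N')(-669)), -1)) = Mul(Add(-144, -74920), Pow(Add(-352653, Mul(2, -669)), -1)) = Mul(-75064, Pow(Add(-352653, -1338), -1)) = Mul(-75064, Pow(-353991, -1)) = Mul(-75064, Rational(-1, 353991)) = Rational(6824, 32181)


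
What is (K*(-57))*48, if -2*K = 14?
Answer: 19152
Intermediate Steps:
K = -7 (K = -½*14 = -7)
(K*(-57))*48 = -7*(-57)*48 = 399*48 = 19152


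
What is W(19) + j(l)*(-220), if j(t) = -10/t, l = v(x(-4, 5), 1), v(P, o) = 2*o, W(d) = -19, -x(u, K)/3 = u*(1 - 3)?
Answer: 1081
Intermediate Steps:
x(u, K) = 6*u (x(u, K) = -3*u*(1 - 3) = -3*u*(-2) = -(-6)*u = 6*u)
l = 2 (l = 2*1 = 2)
W(19) + j(l)*(-220) = -19 - 10/2*(-220) = -19 - 10*½*(-220) = -19 - 5*(-220) = -19 + 1100 = 1081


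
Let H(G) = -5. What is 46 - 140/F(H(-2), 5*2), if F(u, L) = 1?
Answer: -94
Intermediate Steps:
46 - 140/F(H(-2), 5*2) = 46 - 140/1 = 46 + 1*(-140) = 46 - 140 = -94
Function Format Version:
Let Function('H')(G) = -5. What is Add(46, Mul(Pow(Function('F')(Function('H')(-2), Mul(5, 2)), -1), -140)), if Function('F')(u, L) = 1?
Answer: -94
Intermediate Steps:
Add(46, Mul(Pow(Function('F')(Function('H')(-2), Mul(5, 2)), -1), -140)) = Add(46, Mul(Pow(1, -1), -140)) = Add(46, Mul(1, -140)) = Add(46, -140) = -94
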